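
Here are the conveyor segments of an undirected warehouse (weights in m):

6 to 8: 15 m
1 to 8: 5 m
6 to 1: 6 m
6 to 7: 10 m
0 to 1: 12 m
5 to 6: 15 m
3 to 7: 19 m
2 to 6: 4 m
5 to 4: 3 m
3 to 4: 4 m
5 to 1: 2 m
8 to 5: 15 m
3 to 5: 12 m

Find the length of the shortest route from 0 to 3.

21 m

Candidate routes:
0–1–8–5–4–3: 12+5+15+3+4 = 39
0–1–6–5–4–3: 12+6+15+3+4 = 40
0–1–5–4–3: 12+2+3+4 = 21
0–1–5–3: 12+2+12 = 26
Cheapest is 0–1–5–4–3 at 21 m.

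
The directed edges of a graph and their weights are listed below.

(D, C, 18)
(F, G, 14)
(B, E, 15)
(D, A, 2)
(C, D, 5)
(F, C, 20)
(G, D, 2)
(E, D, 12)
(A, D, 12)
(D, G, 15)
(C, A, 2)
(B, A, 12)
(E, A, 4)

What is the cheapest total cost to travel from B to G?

39

Shortest distances from B:
B: 0
A: 12  (via B)
E: 15  (via B)
D: 24  (via A)
G: 39  (via D)
Shortest route: B → A → D → G = 39.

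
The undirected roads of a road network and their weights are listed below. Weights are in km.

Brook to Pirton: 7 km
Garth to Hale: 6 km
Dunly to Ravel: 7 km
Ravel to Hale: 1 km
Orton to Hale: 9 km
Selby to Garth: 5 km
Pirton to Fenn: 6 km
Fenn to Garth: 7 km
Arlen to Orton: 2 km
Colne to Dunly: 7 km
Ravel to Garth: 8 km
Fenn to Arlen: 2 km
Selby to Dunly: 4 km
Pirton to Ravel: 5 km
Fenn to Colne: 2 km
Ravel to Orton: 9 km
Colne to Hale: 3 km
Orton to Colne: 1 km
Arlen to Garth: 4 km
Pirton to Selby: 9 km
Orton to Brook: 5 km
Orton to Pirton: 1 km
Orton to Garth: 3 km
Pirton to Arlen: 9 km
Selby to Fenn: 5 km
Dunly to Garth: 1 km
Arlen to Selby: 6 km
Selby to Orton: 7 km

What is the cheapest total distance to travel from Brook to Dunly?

Compare a few routes:
Brook - Orton - Arlen - Garth - Dunly: 5+2+4+1 = 12
Brook - Orton - Garth - Dunly: 5+3+1 = 9
Cheapest is Brook - Orton - Garth - Dunly at 9 km.

9 km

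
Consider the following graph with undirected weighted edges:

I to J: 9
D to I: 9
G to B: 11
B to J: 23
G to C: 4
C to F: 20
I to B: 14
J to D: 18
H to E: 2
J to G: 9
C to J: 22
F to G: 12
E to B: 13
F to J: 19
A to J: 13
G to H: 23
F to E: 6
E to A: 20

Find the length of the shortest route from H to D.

38

Running Dijkstra from H:
H: 0
E: 2  (via H)
F: 8  (via E)
B: 15  (via E)
G: 20  (via F)
A: 22  (via E)
C: 24  (via G)
J: 27  (via F)
I: 29  (via B)
D: 38  (via I)
Shortest route: H → E → B → I → D = 38.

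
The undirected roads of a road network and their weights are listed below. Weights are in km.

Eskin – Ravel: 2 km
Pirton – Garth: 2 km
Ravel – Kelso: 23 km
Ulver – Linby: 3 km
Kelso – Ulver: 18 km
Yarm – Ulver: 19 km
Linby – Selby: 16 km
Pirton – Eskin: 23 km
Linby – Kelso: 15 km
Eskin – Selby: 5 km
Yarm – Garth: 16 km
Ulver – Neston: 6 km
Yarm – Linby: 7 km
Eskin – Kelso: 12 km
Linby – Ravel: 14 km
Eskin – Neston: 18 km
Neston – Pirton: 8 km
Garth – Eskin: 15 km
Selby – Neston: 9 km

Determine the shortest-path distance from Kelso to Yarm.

22 km

Shortest distances from Kelso:
Kelso: 0
Eskin: 12  (via Kelso)
Ravel: 14  (via Eskin)
Linby: 15  (via Kelso)
Selby: 17  (via Eskin)
Ulver: 18  (via Kelso)
Yarm: 22  (via Linby)
Shortest route: Kelso → Linby → Yarm = 22 km.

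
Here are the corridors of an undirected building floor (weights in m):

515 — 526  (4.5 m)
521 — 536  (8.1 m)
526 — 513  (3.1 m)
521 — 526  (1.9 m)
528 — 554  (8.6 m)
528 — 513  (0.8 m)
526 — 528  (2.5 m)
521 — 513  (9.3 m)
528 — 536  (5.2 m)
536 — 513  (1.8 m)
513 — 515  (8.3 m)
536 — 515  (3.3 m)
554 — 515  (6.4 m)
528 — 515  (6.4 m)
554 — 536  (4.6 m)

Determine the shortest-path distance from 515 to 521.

6.4 m

Compare a few routes:
515 - 536 - 513 - 526 - 521: 3.3+1.8+3.1+1.9 = 10.1
515 - 528 - 526 - 521: 6.4+2.5+1.9 = 10.8
515 - 526 - 521: 4.5+1.9 = 6.4
515 - 536 - 513 - 528 - 526 - 521: 3.3+1.8+0.8+2.5+1.9 = 10.3
The minimum is 6.4 m via 515 - 526 - 521.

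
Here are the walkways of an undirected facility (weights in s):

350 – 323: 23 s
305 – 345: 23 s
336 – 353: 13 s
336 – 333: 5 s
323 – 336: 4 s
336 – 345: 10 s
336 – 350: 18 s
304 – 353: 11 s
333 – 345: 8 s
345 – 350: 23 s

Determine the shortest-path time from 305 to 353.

Candidate routes:
305–345–333–336–353: 23+8+5+13 = 49
305–345–350–323–336–353: 23+23+23+4+13 = 86
305–345–350–336–353: 23+23+18+13 = 77
305–345–336–353: 23+10+13 = 46
Cheapest is 305–345–336–353 at 46 s.

46 s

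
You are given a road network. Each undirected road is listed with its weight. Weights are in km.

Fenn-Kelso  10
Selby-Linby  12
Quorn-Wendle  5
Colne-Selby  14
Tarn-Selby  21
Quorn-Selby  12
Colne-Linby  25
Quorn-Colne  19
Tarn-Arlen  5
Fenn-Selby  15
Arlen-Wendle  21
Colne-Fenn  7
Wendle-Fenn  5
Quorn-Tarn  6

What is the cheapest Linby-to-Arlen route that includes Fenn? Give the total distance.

48 km

Shortest Linby→Fenn: Linby → Selby → Fenn = 27
Best Fenn to Arlen: Fenn → Wendle → Quorn → Tarn → Arlen costing 21
Total via Fenn: 27 + 21 = 48 km.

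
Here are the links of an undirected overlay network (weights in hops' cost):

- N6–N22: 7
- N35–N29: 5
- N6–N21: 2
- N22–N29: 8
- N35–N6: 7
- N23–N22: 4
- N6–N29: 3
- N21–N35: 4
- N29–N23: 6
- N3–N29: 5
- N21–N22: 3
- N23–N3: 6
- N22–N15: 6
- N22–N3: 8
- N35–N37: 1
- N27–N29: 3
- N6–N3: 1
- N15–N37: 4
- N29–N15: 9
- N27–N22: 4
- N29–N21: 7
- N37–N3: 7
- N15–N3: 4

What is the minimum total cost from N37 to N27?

Running Dijkstra from N37:
N37: 0
N35: 1  (via N37)
N15: 4  (via N37)
N21: 5  (via N35)
N29: 6  (via N35)
N6: 7  (via N21)
N3: 7  (via N37)
N22: 8  (via N21)
N27: 9  (via N29)
Shortest route: N37–N35–N29–N27 = 9 hops' cost.

9 hops' cost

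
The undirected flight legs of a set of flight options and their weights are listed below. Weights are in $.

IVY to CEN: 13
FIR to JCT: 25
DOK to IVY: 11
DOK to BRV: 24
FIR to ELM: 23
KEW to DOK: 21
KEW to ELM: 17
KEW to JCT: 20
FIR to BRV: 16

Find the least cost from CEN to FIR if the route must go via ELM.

Best CEN to ELM: CEN → IVY → DOK → KEW → ELM costing 62
Shortest ELM→FIR: ELM → FIR = 23
Total via ELM: 62 + 23 = $85.

$85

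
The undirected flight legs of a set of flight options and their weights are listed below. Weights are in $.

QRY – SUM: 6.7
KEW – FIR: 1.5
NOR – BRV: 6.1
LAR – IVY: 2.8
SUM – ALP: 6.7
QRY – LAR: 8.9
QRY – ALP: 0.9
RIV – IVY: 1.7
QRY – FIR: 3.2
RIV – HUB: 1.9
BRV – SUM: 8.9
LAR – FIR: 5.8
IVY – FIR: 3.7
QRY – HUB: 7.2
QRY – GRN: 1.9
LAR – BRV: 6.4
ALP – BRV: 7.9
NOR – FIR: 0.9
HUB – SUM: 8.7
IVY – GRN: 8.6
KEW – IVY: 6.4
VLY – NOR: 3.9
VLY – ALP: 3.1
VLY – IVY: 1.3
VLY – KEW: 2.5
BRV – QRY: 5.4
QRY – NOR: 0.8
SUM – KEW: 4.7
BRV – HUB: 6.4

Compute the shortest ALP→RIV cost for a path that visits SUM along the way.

Shortest ALP→SUM: ALP → SUM = 6.7
Best SUM to RIV: SUM → KEW → VLY → IVY → RIV costing 10.2
Total via SUM: 6.7 + 10.2 = $16.9.

$16.9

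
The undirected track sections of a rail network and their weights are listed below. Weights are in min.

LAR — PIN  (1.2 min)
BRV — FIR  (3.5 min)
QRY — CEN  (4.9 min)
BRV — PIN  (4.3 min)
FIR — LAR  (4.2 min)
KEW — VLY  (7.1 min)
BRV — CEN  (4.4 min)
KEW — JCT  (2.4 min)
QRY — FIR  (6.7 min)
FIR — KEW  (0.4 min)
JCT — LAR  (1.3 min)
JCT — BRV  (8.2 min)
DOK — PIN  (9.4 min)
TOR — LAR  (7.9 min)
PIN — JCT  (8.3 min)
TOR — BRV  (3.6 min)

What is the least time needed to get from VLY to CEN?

15.4 min

Candidate routes:
VLY → KEW → JCT → LAR → PIN → BRV → CEN: 7.1+2.4+1.3+1.2+4.3+4.4 = 20.7
VLY → KEW → FIR → QRY → CEN: 7.1+0.4+6.7+4.9 = 19.1
VLY → KEW → FIR → BRV → CEN: 7.1+0.4+3.5+4.4 = 15.4
The minimum is 15.4 min via VLY → KEW → FIR → BRV → CEN.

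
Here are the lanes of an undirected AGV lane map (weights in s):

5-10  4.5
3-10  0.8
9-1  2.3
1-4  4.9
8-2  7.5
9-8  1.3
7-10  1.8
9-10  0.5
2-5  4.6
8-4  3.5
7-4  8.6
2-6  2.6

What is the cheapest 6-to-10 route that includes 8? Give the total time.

11.9 s

Shortest 6→8: 6–2–8 = 10.1
Shortest 8→10: 8–9–10 = 1.8
Total via 8: 10.1 + 1.8 = 11.9 s.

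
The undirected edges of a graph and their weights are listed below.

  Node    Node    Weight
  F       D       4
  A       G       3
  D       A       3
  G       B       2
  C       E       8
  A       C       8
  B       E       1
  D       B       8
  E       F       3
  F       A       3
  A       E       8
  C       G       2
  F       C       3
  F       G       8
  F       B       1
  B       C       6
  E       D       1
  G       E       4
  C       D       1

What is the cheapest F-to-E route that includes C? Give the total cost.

5

Shortest F→C: F → C = 3
Shortest C→E: C → D → E = 2
Total via C: 3 + 2 = 5.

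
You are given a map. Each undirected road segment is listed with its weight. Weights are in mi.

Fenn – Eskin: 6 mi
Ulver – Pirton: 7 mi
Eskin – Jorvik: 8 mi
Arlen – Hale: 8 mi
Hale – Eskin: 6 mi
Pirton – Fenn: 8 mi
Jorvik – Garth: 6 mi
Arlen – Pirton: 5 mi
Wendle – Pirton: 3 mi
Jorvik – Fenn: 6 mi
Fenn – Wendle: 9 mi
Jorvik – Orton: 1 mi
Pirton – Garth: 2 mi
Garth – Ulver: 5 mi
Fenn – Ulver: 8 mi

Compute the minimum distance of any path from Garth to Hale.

15 mi

Enumerating some paths:
Garth–Jorvik–Eskin–Hale: 6+8+6 = 20
Garth–Pirton–Arlen–Hale: 2+5+8 = 15
The minimum is 15 mi via Garth–Pirton–Arlen–Hale.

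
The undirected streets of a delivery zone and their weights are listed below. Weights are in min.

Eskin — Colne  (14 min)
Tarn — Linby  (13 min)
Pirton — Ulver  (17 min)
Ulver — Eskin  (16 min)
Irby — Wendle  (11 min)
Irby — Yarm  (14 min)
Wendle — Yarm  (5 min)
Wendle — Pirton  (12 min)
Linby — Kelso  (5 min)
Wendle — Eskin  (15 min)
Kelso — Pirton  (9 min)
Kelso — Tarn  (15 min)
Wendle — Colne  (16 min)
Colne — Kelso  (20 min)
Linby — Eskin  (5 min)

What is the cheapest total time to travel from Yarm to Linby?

Compare a few routes:
Yarm → Wendle → Colne → Eskin → Linby: 5+16+14+5 = 40
Yarm → Wendle → Pirton → Kelso → Linby: 5+12+9+5 = 31
Yarm → Irby → Wendle → Eskin → Linby: 14+11+15+5 = 45
Yarm → Wendle → Eskin → Linby: 5+15+5 = 25
The minimum is 25 min via Yarm → Wendle → Eskin → Linby.

25 min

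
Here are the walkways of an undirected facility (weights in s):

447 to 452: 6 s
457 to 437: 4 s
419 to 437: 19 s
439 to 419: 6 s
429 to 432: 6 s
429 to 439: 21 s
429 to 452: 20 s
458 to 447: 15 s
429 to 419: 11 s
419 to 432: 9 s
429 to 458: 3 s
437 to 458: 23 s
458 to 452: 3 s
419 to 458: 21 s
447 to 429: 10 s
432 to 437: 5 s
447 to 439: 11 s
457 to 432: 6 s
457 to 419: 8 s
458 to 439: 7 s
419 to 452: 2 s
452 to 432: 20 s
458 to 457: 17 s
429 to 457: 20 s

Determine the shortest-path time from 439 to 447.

11 s

Compare a few routes:
439 → 419 → 452 → 447: 6+2+6 = 14
439 → 447: 11 = 11
Cheapest is 439 → 447 at 11 s.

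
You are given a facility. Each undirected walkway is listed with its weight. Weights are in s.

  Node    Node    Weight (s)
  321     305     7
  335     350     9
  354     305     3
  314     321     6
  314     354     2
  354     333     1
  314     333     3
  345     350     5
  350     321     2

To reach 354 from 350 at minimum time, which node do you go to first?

Enumerating some paths:
350 - 321 - 314 - 354: 2+6+2 = 10
350 - 321 - 305 - 354: 2+7+3 = 12
The minimum is 10 s via 350 - 321 - 314 - 354.
So from 350 the first move is to 321.

321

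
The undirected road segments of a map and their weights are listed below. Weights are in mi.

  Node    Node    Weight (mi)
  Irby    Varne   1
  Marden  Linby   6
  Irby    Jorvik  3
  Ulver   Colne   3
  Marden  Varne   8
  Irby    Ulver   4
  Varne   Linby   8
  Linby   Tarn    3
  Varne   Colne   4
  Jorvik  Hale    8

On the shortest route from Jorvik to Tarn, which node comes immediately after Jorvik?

Irby

Compare a few routes:
Jorvik → Irby → Varne → Linby → Tarn: 3+1+8+3 = 15
Jorvik → Irby → Varne → Marden → Linby → Tarn: 3+1+8+6+3 = 21
The minimum is 15 mi via Jorvik → Irby → Varne → Linby → Tarn.
So from Jorvik the first move is to Irby.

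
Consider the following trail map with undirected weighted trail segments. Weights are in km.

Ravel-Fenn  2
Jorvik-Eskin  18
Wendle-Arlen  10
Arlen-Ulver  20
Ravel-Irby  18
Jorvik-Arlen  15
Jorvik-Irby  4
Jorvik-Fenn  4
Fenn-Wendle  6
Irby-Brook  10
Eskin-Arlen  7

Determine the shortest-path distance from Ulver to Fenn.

Enumerating some paths:
Ulver - Arlen - Wendle - Fenn: 20+10+6 = 36
Ulver - Arlen - Eskin - Jorvik - Fenn: 20+7+18+4 = 49
Ulver - Arlen - Jorvik - Fenn: 20+15+4 = 39
The minimum is 36 km via Ulver - Arlen - Wendle - Fenn.

36 km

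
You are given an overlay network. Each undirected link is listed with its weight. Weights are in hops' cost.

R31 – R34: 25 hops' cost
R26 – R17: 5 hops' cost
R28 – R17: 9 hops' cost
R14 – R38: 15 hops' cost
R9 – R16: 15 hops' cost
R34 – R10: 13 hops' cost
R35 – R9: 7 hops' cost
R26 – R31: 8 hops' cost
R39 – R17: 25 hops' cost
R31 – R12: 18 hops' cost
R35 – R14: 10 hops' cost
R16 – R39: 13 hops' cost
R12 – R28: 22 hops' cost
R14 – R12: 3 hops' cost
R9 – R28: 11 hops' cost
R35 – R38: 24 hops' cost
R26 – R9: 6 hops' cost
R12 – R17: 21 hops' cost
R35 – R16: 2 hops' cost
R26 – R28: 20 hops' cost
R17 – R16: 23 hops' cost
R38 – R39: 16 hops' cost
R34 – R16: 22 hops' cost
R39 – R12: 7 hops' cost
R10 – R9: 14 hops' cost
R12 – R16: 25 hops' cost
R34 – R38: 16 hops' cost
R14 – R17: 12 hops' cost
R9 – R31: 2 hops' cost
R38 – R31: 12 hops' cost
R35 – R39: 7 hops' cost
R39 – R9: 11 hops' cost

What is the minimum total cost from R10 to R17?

25 hops' cost

Shortest distances from R10:
R10: 0
R34: 13  (via R10)
R9: 14  (via R10)
R31: 16  (via R9)
R26: 20  (via R9)
R35: 21  (via R9)
R16: 23  (via R35)
R39: 25  (via R9)
R17: 25  (via R26)
Shortest route: R10–R9–R26–R17 = 25 hops' cost.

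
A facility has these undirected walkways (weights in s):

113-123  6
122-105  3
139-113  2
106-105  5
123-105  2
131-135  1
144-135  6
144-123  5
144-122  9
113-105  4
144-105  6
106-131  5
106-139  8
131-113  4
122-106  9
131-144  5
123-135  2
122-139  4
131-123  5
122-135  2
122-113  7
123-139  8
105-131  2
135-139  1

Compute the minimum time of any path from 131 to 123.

3 s

Shortest distances from 131:
131: 0
135: 1  (via 131)
139: 2  (via 135)
105: 2  (via 131)
123: 3  (via 135)
Shortest route: 131–135–123 = 3 s.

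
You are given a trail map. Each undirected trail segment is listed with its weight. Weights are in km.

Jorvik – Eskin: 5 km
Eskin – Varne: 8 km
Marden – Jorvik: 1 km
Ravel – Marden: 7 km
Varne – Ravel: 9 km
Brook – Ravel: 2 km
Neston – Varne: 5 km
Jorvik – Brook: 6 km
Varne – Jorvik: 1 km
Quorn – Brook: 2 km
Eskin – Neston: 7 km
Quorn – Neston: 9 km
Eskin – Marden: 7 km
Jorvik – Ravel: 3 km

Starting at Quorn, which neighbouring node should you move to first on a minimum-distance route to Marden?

Brook

Enumerating some paths:
Quorn–Brook–Ravel–Marden: 2+2+7 = 11
Quorn–Brook–Ravel–Jorvik–Marden: 2+2+3+1 = 8
Quorn–Brook–Jorvik–Marden: 2+6+1 = 9
Quorn–Brook–Ravel–Varne–Jorvik–Marden: 2+2+9+1+1 = 15
Cheapest is Quorn–Brook–Ravel–Jorvik–Marden at 8 km.
So from Quorn the first move is to Brook.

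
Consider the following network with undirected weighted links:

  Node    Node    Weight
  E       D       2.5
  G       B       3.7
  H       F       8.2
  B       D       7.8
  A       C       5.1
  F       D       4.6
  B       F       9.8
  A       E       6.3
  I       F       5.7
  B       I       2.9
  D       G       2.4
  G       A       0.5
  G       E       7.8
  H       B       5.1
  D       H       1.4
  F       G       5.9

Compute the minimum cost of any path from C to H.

Candidate routes:
C–A–E–D–H: 5.1+6.3+2.5+1.4 = 15.3
C–A–G–D–H: 5.1+0.5+2.4+1.4 = 9.4
C–A–G–B–H: 5.1+0.5+3.7+5.1 = 14.4
Cheapest is C–A–G–D–H at 9.4.

9.4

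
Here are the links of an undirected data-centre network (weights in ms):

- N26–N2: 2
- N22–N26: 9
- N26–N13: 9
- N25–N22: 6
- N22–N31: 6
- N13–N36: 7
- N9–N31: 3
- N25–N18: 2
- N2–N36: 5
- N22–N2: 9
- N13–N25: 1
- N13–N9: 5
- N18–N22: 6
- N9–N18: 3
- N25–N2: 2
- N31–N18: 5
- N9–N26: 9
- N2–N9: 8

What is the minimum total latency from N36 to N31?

14 ms

Running Dijkstra from N36:
N36: 0
N2: 5  (via N36)
N26: 7  (via N2)
N25: 7  (via N2)
N13: 7  (via N36)
N18: 9  (via N25)
N9: 12  (via N13)
N22: 13  (via N25)
N31: 14  (via N18)
Shortest route: N36–N2–N25–N18–N31 = 14 ms.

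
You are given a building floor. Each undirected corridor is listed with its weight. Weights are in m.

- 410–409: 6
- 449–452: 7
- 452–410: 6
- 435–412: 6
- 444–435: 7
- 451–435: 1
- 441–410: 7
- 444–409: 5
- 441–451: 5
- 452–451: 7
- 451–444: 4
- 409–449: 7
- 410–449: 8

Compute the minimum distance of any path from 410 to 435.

Enumerating some paths:
410 → 409 → 444 → 435: 6+5+7 = 18
410 → 441 → 451 → 435: 7+5+1 = 13
410 → 409 → 444 → 451 → 435: 6+5+4+1 = 16
410 → 452 → 451 → 435: 6+7+1 = 14
Cheapest is 410 → 441 → 451 → 435 at 13 m.

13 m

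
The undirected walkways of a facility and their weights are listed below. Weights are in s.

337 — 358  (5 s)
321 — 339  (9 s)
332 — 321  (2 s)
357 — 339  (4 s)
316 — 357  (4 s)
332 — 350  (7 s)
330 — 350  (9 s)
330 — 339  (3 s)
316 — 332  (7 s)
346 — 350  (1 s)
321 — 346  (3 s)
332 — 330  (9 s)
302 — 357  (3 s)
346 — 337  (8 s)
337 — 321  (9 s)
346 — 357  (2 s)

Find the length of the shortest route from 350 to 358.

14 s

Candidate routes:
350 → 346 → 337 → 358: 1+8+5 = 14
350 → 346 → 321 → 337 → 358: 1+3+9+5 = 18
350 → 332 → 321 → 337 → 358: 7+2+9+5 = 23
Cheapest is 350 → 346 → 337 → 358 at 14 s.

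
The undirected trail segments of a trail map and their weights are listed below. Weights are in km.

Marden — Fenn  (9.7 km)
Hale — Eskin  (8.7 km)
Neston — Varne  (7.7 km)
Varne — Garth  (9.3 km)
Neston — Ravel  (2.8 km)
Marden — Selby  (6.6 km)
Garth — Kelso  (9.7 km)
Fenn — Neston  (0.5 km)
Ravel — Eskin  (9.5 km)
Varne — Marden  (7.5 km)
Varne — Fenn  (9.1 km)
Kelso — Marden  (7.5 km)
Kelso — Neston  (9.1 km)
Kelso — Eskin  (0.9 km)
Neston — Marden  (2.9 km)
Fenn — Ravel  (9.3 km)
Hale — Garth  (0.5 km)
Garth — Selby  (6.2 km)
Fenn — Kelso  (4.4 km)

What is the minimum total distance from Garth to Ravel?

17.4 km

Candidate routes:
Garth → Kelso → Fenn → Neston → Ravel: 9.7+4.4+0.5+2.8 = 17.4
Garth → Hale → Eskin → Kelso → Fenn → Neston → Ravel: 0.5+8.7+0.9+4.4+0.5+2.8 = 17.8
The minimum is 17.4 km via Garth → Kelso → Fenn → Neston → Ravel.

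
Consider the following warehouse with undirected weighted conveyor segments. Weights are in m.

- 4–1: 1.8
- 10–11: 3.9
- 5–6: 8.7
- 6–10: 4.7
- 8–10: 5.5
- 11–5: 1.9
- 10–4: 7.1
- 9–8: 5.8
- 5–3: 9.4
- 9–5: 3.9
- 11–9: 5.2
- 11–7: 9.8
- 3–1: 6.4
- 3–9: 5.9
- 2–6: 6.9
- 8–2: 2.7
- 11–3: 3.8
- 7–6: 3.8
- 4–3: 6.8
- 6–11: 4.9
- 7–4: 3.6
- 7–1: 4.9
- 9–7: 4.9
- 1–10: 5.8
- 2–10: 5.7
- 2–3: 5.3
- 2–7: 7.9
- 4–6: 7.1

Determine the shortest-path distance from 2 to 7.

7.9 m

Compare a few routes:
2 - 7: 7.9 = 7.9
2 - 8 - 9 - 7: 2.7+5.8+4.9 = 13.4
2 - 6 - 7: 6.9+3.8 = 10.7
The minimum is 7.9 m via 2 - 7.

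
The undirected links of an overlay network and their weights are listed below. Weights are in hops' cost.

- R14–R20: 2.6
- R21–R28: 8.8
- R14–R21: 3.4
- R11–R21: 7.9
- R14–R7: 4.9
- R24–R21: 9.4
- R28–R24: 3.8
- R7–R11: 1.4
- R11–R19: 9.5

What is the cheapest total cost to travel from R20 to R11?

Candidate routes:
R20–R14–R7–R11: 2.6+4.9+1.4 = 8.9
R20–R14–R21–R11: 2.6+3.4+7.9 = 13.9
The minimum is 8.9 hops' cost via R20–R14–R7–R11.

8.9 hops' cost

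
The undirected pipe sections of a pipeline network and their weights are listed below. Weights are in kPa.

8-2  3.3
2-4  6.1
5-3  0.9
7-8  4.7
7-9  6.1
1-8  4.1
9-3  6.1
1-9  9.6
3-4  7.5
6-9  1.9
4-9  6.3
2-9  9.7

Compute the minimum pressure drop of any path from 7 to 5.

13.1 kPa

Running Dijkstra from 7:
7: 0
8: 4.7  (via 7)
9: 6.1  (via 7)
2: 8  (via 8)
6: 8  (via 9)
1: 8.8  (via 8)
3: 12.2  (via 9)
4: 12.4  (via 9)
5: 13.1  (via 3)
Shortest route: 7 → 9 → 3 → 5 = 13.1 kPa.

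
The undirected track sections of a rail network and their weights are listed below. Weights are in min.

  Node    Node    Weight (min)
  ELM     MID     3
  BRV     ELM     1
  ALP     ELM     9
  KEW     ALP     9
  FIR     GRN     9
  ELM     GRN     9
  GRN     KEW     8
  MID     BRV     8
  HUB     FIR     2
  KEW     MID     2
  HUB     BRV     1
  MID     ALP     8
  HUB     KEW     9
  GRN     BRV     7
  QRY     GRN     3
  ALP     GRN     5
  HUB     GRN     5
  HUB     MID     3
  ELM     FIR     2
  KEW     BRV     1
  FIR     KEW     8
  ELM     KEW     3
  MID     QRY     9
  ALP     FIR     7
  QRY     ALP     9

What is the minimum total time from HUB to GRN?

Candidate routes:
HUB → GRN: 5 = 5
HUB → BRV → GRN: 1+7 = 8
The minimum is 5 min via HUB → GRN.

5 min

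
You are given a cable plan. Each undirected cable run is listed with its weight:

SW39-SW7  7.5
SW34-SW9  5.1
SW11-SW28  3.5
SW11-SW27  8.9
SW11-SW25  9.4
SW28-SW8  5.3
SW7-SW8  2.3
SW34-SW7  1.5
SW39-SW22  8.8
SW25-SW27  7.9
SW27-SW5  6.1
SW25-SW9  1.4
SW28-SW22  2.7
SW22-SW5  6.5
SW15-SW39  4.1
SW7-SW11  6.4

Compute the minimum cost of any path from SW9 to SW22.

16.9

Compare a few routes:
SW9–SW34–SW7–SW11–SW28–SW22: 5.1+1.5+6.4+3.5+2.7 = 19.2
SW9–SW34–SW7–SW8–SW28–SW22: 5.1+1.5+2.3+5.3+2.7 = 16.9
SW9–SW25–SW11–SW28–SW22: 1.4+9.4+3.5+2.7 = 17
Cheapest is SW9–SW34–SW7–SW8–SW28–SW22 at 16.9.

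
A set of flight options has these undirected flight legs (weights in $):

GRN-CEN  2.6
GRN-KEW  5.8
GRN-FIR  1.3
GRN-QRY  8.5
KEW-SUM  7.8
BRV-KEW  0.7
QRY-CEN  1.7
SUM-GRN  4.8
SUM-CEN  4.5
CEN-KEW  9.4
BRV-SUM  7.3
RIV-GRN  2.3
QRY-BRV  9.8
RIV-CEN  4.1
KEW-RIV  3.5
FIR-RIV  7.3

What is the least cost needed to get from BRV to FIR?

$7.8

Settle nodes by increasing distance from BRV:
BRV: 0
KEW: 0.7  (via BRV)
RIV: 4.2  (via KEW)
GRN: 6.5  (via KEW)
SUM: 7.3  (via BRV)
FIR: 7.8  (via GRN)
Shortest route: BRV → KEW → GRN → FIR = $7.8.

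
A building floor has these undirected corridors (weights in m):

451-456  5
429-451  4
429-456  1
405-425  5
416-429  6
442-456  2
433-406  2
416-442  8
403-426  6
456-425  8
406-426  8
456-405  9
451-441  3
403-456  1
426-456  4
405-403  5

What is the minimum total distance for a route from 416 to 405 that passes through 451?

Best 416 to 451: 416–429–451 costing 10
Best 451 to 405: 451–456–403–405 costing 11
Total via 451: 10 + 11 = 21 m.

21 m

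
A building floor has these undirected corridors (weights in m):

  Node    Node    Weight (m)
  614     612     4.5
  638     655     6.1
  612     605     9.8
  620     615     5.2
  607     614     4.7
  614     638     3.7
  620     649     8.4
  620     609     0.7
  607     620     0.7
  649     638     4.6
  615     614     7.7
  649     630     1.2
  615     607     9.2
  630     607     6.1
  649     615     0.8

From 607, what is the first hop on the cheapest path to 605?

614

Candidate routes:
607 → 620 → 615 → 649 → 638 → 614 → 612 → 605: 0.7+5.2+0.8+4.6+3.7+4.5+9.8 = 29.3
607 → 620 → 615 → 614 → 612 → 605: 0.7+5.2+7.7+4.5+9.8 = 27.9
607 → 614 → 612 → 605: 4.7+4.5+9.8 = 19
The minimum is 19 m via 607 → 614 → 612 → 605.
So from 607 the first move is to 614.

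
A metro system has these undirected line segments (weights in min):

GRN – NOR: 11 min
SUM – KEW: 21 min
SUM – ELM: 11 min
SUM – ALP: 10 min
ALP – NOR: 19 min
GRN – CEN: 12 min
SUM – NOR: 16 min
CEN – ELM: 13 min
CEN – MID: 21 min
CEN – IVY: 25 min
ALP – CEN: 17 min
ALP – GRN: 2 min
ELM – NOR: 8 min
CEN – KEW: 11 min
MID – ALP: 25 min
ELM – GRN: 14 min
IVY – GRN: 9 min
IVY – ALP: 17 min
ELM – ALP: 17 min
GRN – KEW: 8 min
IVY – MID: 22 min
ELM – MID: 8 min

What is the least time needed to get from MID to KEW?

Settle nodes by increasing distance from MID:
MID: 0
ELM: 8  (via MID)
NOR: 16  (via ELM)
SUM: 19  (via ELM)
CEN: 21  (via MID)
GRN: 22  (via ELM)
IVY: 22  (via MID)
ALP: 24  (via GRN)
KEW: 30  (via GRN)
Shortest route: MID → ELM → GRN → KEW = 30 min.

30 min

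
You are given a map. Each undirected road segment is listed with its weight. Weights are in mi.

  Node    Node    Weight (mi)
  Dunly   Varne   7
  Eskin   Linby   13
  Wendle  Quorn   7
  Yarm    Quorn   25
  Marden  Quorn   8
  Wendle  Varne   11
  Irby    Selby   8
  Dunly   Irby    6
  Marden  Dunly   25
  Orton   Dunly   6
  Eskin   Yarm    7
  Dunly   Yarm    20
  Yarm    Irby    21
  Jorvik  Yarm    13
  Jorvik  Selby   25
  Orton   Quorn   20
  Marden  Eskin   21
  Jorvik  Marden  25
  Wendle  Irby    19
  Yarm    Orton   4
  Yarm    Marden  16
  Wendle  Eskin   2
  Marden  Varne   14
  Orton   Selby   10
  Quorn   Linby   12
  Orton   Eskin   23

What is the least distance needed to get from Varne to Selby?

Compare a few routes:
Varne–Dunly–Orton–Selby: 7+6+10 = 23
Varne–Wendle–Irby–Selby: 11+19+8 = 38
Varne–Wendle–Eskin–Yarm–Orton–Selby: 11+2+7+4+10 = 34
Varne–Dunly–Irby–Selby: 7+6+8 = 21
Cheapest is Varne–Dunly–Irby–Selby at 21 mi.

21 mi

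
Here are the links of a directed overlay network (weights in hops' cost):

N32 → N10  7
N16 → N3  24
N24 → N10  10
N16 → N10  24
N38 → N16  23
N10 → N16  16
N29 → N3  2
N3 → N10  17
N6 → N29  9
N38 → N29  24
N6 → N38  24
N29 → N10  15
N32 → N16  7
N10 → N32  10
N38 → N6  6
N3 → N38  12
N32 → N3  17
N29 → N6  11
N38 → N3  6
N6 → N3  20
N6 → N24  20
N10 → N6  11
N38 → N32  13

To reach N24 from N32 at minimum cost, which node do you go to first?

Compare a few routes:
N32 - N10 - N6 - N24: 7+11+20 = 38
N32 - N3 - N10 - N6 - N24: 17+17+11+20 = 65
N32 - N16 - N10 - N6 - N24: 7+24+11+20 = 62
N32 - N3 - N38 - N6 - N24: 17+12+6+20 = 55
Cheapest is N32 - N10 - N6 - N24 at 38 hops' cost.
So from N32 the first move is to N10.

N10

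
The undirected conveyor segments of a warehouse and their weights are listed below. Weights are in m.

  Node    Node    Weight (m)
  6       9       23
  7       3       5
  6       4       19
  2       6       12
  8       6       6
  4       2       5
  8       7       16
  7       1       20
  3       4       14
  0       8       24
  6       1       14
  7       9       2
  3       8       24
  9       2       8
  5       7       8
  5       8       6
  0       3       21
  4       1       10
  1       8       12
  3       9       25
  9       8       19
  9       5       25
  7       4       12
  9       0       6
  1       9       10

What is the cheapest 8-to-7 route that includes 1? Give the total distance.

24 m

Shortest 8→1: 8–1 = 12
Shortest 1→7: 1–9–7 = 12
Total via 1: 12 + 12 = 24 m.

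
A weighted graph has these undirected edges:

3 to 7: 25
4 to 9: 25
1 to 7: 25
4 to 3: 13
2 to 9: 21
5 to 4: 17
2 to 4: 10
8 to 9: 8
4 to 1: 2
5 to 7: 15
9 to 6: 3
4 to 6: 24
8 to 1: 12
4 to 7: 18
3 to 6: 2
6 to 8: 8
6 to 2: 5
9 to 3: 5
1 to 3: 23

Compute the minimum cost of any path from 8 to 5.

31

Enumerating some paths:
8 - 6 - 3 - 4 - 5: 8+2+13+17 = 40
8 - 1 - 4 - 5: 12+2+17 = 31
8 - 6 - 2 - 4 - 5: 8+5+10+17 = 40
Cheapest is 8 - 1 - 4 - 5 at 31.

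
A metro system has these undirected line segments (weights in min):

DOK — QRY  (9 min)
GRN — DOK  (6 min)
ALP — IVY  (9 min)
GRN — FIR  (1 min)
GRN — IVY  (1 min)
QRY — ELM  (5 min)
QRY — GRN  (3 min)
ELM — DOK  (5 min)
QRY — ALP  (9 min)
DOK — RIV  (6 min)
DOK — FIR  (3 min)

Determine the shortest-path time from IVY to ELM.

Enumerating some paths:
IVY–GRN–FIR–DOK–ELM: 1+1+3+5 = 10
IVY–GRN–QRY–ELM: 1+3+5 = 9
The minimum is 9 min via IVY–GRN–QRY–ELM.

9 min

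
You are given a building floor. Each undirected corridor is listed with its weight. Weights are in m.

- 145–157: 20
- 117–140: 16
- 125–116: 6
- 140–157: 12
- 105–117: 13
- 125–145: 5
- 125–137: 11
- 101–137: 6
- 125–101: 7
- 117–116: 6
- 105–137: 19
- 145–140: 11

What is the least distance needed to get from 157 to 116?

31 m

Shortest distances from 157:
157: 0
140: 12  (via 157)
145: 20  (via 157)
125: 25  (via 145)
117: 28  (via 140)
116: 31  (via 125)
Shortest route: 157 → 145 → 125 → 116 = 31 m.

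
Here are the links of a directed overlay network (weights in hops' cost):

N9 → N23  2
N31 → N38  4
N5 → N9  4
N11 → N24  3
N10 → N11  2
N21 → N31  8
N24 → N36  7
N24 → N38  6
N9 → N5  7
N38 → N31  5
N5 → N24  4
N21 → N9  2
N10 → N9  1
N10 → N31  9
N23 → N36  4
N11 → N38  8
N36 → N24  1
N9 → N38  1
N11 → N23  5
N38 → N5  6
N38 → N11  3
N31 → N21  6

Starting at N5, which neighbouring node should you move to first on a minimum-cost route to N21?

Compare a few routes:
N5 → N9 → N23 → N36 → N24 → N38 → N31 → N21: 4+2+4+1+6+5+6 = 28
N5 → N24 → N38 → N31 → N21: 4+6+5+6 = 21
N5 → N9 → N38 → N31 → N21: 4+1+5+6 = 16
The minimum is 16 hops' cost via N5 → N9 → N38 → N31 → N21.
So from N5 the first move is to N9.

N9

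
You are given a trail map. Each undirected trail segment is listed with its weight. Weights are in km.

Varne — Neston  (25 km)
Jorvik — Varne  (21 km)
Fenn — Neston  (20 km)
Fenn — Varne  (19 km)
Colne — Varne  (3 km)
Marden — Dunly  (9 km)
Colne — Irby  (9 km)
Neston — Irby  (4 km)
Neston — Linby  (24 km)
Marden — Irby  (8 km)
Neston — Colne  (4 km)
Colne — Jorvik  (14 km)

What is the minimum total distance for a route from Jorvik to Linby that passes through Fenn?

Shortest Jorvik→Fenn: Jorvik → Colne → Varne → Fenn = 36
Shortest Fenn→Linby: Fenn → Neston → Linby = 44
Total via Fenn: 36 + 44 = 80 km.

80 km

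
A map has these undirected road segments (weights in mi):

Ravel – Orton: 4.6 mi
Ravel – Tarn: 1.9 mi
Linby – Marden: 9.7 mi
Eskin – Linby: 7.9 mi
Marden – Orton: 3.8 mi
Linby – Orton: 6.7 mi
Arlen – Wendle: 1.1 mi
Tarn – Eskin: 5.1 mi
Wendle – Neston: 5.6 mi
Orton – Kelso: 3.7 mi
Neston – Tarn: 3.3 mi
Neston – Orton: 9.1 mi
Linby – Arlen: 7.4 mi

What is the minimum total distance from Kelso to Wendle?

Candidate routes:
Kelso → Orton → Neston → Wendle: 3.7+9.1+5.6 = 18.4
Kelso → Orton → Linby → Arlen → Wendle: 3.7+6.7+7.4+1.1 = 18.9
Kelso → Orton → Ravel → Tarn → Neston → Wendle: 3.7+4.6+1.9+3.3+5.6 = 19.1
Cheapest is Kelso → Orton → Neston → Wendle at 18.4 mi.

18.4 mi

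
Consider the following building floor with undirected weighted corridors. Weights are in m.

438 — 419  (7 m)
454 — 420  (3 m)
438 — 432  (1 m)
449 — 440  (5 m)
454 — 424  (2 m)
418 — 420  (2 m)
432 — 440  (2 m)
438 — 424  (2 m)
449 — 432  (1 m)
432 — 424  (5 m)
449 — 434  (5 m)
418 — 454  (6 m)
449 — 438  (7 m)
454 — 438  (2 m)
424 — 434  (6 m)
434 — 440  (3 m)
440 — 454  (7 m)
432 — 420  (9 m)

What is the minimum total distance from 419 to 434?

Settle nodes by increasing distance from 419:
419: 0
438: 7  (via 419)
432: 8  (via 438)
424: 9  (via 438)
449: 9  (via 432)
454: 9  (via 438)
440: 10  (via 432)
420: 12  (via 454)
434: 13  (via 440)
Shortest route: 419–438–432–440–434 = 13 m.

13 m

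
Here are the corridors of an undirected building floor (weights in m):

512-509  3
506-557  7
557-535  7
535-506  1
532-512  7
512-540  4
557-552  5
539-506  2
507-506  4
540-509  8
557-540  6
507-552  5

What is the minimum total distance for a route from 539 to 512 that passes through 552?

26 m

Shortest 539→552: 539 → 506 → 507 → 552 = 11
Best 552 to 512: 552 → 557 → 540 → 512 costing 15
Total via 552: 11 + 15 = 26 m.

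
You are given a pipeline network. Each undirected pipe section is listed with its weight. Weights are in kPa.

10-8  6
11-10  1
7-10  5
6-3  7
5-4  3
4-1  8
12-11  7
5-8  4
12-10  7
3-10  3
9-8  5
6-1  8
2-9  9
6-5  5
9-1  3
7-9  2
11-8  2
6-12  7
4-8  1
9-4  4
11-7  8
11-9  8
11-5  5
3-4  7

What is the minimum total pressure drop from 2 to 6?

20 kPa

Candidate routes:
2 - 9 - 1 - 6: 9+3+8 = 20
2 - 9 - 4 - 5 - 6: 9+4+3+5 = 21
2 - 9 - 8 - 4 - 5 - 6: 9+5+1+3+5 = 23
Cheapest is 2 - 9 - 1 - 6 at 20 kPa.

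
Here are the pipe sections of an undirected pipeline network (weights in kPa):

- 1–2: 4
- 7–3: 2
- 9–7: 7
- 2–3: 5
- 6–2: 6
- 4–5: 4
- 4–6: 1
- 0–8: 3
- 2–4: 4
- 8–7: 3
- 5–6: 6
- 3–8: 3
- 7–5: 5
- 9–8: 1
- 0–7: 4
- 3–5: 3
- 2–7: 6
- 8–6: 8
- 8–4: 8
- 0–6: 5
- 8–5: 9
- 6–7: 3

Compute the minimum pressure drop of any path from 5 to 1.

Settle nodes by increasing distance from 5:
5: 0
3: 3  (via 5)
4: 4  (via 5)
6: 5  (via 4)
7: 5  (via 5)
8: 6  (via 3)
9: 7  (via 8)
2: 8  (via 3)
0: 9  (via 7)
1: 12  (via 2)
Shortest route: 5–3–2–1 = 12 kPa.

12 kPa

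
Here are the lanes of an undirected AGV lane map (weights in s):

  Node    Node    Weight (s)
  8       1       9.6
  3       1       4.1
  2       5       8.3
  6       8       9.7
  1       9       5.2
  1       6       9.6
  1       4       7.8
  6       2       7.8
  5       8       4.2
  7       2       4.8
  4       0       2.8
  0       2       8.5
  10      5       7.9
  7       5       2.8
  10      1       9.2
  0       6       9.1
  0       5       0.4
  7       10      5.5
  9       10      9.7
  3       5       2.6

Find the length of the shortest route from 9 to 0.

12.3 s

Compare a few routes:
9 - 1 - 4 - 0: 5.2+7.8+2.8 = 15.8
9 - 10 - 7 - 5 - 0: 9.7+5.5+2.8+0.4 = 18.4
9 - 10 - 5 - 0: 9.7+7.9+0.4 = 18
9 - 1 - 3 - 5 - 0: 5.2+4.1+2.6+0.4 = 12.3
The minimum is 12.3 s via 9 - 1 - 3 - 5 - 0.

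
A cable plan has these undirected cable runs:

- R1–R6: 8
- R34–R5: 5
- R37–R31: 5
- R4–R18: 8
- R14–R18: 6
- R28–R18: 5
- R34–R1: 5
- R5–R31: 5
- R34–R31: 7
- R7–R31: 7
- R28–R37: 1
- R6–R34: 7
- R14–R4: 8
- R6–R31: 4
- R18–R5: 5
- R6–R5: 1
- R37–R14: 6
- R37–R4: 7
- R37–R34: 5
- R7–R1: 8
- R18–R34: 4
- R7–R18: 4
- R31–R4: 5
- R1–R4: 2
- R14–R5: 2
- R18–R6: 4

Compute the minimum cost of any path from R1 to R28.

Running Dijkstra from R1:
R1: 0
R4: 2  (via R1)
R34: 5  (via R1)
R31: 7  (via R4)
R7: 8  (via R1)
R6: 8  (via R1)
R5: 9  (via R6)
R37: 9  (via R4)
R18: 9  (via R34)
R28: 10  (via R37)
Shortest route: R1 → R4 → R37 → R28 = 10.

10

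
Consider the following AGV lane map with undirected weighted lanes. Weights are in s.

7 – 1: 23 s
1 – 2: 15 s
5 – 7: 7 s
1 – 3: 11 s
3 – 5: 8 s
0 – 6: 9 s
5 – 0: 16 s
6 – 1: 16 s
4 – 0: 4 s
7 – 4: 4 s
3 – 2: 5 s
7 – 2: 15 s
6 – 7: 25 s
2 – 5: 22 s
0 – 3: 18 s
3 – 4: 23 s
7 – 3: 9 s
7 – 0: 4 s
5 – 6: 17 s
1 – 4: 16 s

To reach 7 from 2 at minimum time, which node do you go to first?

3

Candidate routes:
2 - 7: 15 = 15
2 - 3 - 5 - 7: 5+8+7 = 20
2 - 3 - 0 - 7: 5+18+4 = 27
2 - 3 - 7: 5+9 = 14
Cheapest is 2 - 3 - 7 at 14 s.
So from 2 the first move is to 3.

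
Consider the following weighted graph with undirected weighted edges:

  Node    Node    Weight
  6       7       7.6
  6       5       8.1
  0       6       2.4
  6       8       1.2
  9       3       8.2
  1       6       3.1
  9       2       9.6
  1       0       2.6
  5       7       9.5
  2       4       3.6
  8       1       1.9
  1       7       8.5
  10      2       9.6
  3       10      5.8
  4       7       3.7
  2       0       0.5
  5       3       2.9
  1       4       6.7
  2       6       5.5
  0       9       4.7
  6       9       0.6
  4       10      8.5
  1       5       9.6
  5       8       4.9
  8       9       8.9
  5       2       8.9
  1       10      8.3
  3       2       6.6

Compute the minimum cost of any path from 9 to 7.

8.2

Compare a few routes:
9 → 6 → 1 → 7: 0.6+3.1+8.5 = 12.2
9 → 6 → 0 → 2 → 4 → 7: 0.6+2.4+0.5+3.6+3.7 = 10.8
9 → 6 → 7: 0.6+7.6 = 8.2
Cheapest is 9 → 6 → 7 at 8.2.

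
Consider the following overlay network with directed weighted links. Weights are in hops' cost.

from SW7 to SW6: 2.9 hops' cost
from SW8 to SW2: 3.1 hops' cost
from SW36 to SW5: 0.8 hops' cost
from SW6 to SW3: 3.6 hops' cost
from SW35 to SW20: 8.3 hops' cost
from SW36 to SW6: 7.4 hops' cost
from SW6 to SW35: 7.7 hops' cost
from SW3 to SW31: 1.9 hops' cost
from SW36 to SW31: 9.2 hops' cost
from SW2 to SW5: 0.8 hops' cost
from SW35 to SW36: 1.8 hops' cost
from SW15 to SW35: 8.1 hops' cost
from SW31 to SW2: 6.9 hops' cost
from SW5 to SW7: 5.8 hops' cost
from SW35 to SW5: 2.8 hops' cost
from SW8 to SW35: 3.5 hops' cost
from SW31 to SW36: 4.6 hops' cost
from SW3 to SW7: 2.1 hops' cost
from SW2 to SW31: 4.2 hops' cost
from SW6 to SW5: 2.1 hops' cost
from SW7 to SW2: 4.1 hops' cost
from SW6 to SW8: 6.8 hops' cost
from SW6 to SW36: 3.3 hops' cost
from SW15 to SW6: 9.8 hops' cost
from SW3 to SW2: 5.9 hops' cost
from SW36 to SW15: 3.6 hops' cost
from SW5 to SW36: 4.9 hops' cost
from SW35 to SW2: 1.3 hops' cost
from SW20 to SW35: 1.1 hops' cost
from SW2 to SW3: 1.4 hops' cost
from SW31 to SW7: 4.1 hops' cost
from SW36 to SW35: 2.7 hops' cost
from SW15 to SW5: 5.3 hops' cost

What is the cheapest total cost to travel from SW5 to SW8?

Shortest distances from SW5:
SW5: 0
SW36: 4.9  (via SW5)
SW7: 5.8  (via SW5)
SW35: 7.6  (via SW36)
SW15: 8.5  (via SW36)
SW6: 8.7  (via SW7)
SW2: 8.9  (via SW35)
SW3: 10.3  (via SW2)
SW31: 12.2  (via SW3)
SW8: 15.5  (via SW6)
Shortest route: SW5–SW7–SW6–SW8 = 15.5 hops' cost.

15.5 hops' cost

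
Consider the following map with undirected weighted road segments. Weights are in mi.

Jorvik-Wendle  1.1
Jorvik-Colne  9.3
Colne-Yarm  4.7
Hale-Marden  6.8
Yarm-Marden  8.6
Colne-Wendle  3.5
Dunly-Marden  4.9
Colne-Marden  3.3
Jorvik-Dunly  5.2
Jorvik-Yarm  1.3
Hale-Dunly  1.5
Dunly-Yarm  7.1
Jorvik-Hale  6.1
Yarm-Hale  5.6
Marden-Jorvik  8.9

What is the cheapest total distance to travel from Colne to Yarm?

4.7 mi

Running Dijkstra from Colne:
Colne: 0
Marden: 3.3  (via Colne)
Wendle: 3.5  (via Colne)
Jorvik: 4.6  (via Wendle)
Yarm: 4.7  (via Colne)
Shortest route: Colne → Yarm = 4.7 mi.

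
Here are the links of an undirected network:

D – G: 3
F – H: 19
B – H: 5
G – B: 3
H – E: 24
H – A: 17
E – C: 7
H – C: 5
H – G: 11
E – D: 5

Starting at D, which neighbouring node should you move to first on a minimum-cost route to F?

G

Candidate routes:
D → E → H → F: 5+24+19 = 48
D → G → B → H → F: 3+3+5+19 = 30
D → E → C → H → F: 5+7+5+19 = 36
D → G → H → F: 3+11+19 = 33
Cheapest is D → G → B → H → F at 30.
So from D the first move is to G.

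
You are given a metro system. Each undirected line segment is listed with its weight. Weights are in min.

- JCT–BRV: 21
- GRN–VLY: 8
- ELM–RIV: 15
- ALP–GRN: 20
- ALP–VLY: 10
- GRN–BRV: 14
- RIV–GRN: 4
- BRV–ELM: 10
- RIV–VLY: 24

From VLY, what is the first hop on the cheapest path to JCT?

Enumerating some paths:
VLY–GRN–BRV–JCT: 8+14+21 = 43
VLY–GRN–RIV–ELM–BRV–JCT: 8+4+15+10+21 = 58
VLY–RIV–GRN–BRV–JCT: 24+4+14+21 = 63
Cheapest is VLY–GRN–BRV–JCT at 43 min.
So from VLY the first move is to GRN.

GRN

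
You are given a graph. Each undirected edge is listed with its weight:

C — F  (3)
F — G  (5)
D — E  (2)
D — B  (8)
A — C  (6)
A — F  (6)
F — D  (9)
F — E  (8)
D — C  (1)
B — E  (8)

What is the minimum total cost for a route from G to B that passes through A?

26

Best G to A: G–F–A costing 11
Shortest A→B: A–C–D–B = 15
Total via A: 11 + 15 = 26.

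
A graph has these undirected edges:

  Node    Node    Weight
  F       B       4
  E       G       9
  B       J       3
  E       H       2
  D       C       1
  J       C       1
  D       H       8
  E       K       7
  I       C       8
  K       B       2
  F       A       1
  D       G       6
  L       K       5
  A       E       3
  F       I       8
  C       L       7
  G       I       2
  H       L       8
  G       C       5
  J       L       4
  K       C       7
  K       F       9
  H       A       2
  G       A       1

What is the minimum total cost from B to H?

7

Running Dijkstra from B:
B: 0
K: 2  (via B)
J: 3  (via B)
C: 4  (via J)
F: 4  (via B)
A: 5  (via F)
D: 5  (via C)
G: 6  (via A)
H: 7  (via A)
Shortest route: B → F → A → H = 7.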